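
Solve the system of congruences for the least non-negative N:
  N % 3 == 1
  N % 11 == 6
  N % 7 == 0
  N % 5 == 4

259

The moduli are pairwise coprime; M = 3·11·7·5 = 1155.
M/3 = 385; 385 ≡ 1 (mod 3), inverse 1.
M/11 = 105; 105 ≡ 6 (mod 11); 6·2 ≡ 1, so inverse 2.
M/7 = 165; 165 ≡ 4 (mod 7); 4·2 ≡ 1, so inverse 2.
M/5 = 231; 231 ≡ 1 (mod 5), inverse 1.
N ≡ 1·385·1 + 6·105·2 + 0·165·2 + 4·231·1 = 2569.
2569 mod 1155 = 259.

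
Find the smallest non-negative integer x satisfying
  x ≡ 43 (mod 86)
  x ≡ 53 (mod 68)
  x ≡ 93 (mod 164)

16985

Combine the congruences pairwise.
gcd(86, 68) = 2 and 2 | (53 − 43), so the pair is consistent; merging gives x ≡ 2365 (mod 2924), where 2924 = lcm(86, 68).
gcd(2924, 164) = 4 and 4 | (93 − 2365), so the pair is consistent; merging gives x ≡ 16985 (mod 119884), where 119884 = lcm(2924, 164).
The solution is unique modulo lcm(86, 68, 164) = 119884.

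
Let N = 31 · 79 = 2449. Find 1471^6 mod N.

8

Mod 31: 1471 ≡ 14; 14^6 ≡ 8 (mod 31).
Mod 79: 1471 ≡ 49; 49^6 ≡ 8 (mod 79).
Combine by CRT: x ≡ 8 (mod 31), x ≡ 8 (mod 79) ⇒ x ≡ 8 (mod 2449).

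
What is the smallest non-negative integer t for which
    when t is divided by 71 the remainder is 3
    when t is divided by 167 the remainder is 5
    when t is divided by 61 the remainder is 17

From t ≡ 3 (mod 71) write t = 3 + 71s. Substituting into t ≡ 5 (mod 167) gives 71s ≡ 2 (mod 167), and since 71⁻¹ ≡ 40 (mod 167), s ≡ 80. Hence t ≡ 3 + 71·80 = 5683 (mod 11857).
From t ≡ 5683 (mod 11857) write t = 5683 + 11857s. Substituting into t ≡ 17 (mod 61) gives 11857s ≡ 7 (mod 61), and since 23⁻¹ ≡ 8 (mod 61), s ≡ 56. Hence t ≡ 5683 + 11857·56 = 669675 (mod 723277).

669675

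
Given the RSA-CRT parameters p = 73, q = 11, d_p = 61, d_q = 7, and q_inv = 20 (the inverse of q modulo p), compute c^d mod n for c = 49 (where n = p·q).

487

m₁ = c^(d_p) mod p: c ≡ 49 (mod 73), and 49^61 mod 73 = 49.
m₂ = c^(d_q) mod q: c ≡ 5 (mod 11), and 5^7 mod 11 = 3.
h = q_inv·(m₁ − m₂) mod p = 20·(49 − 3) mod 73 = 44.
m = m₂ + h·q = 3 + 44·11 = 487.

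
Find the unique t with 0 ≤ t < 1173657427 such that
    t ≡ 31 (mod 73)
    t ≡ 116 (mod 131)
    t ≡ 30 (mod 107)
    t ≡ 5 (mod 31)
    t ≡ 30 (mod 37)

Combine the congruences pairwise.
From t ≡ 31 (mod 73) write t = 31 + 73s. Substituting into t ≡ 116 (mod 131) gives 73s ≡ 85 (mod 131), and since 73⁻¹ ≡ 70 (mod 131), s ≡ 55. Hence t ≡ 31 + 73·55 = 4046 (mod 9563).
From t ≡ 4046 (mod 9563) write t = 4046 + 9563s. Substituting into t ≡ 30 (mod 107) gives 9563s ≡ 50 (mod 107), and since 40⁻¹ ≡ 99 (mod 107), s ≡ 28. Hence t ≡ 4046 + 9563·28 = 271810 (mod 1023241).
From t ≡ 271810 (mod 1023241) write t = 271810 + 1023241s. Substituting into t ≡ 5 (mod 31) gives 1023241s ≡ 3 (mod 31), and since 24⁻¹ ≡ 22 (mod 31), s ≡ 4. Hence t ≡ 271810 + 1023241·4 = 4364774 (mod 31720471).
From t ≡ 4364774 (mod 31720471) write t = 4364774 + 31720471s. Substituting into t ≡ 30 (mod 37) gives 31720471s ≡ 35 (mod 37), and since 1⁻¹ ≡ 1 (mod 37), s ≡ 35. Hence t ≡ 4364774 + 31720471·35 = 1114581259 (mod 1173657427).

1114581259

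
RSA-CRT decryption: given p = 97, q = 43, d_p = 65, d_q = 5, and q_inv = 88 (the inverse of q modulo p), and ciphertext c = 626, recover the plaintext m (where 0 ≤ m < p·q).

744

m₁ = c^(d_p) mod p: c ≡ 44 (mod 97), and 44^65 mod 97 = 65.
m₂ = c^(d_q) mod q: c ≡ 24 (mod 43), and 24^5 mod 43 = 13.
h = q_inv·(m₁ − m₂) mod p = 88·(65 − 13) mod 97 = 17.
m = m₂ + h·q = 13 + 17·43 = 744.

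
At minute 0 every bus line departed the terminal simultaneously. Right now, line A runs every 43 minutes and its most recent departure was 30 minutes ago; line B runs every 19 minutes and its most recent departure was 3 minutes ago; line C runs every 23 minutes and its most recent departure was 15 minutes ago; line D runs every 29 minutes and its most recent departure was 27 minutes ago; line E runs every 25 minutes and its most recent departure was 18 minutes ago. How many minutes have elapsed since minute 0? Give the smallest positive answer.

4383493

From t ≡ 30 (mod 43) write t = 30 + 43s. Substituting into t ≡ 3 (mod 19) gives 43s ≡ 11 (mod 19), and since 5⁻¹ ≡ 4 (mod 19), s ≡ 6. Hence t ≡ 30 + 43·6 = 288 (mod 817).
From t ≡ 288 (mod 817) write t = 288 + 817s. Substituting into t ≡ 15 (mod 23) gives 817s ≡ 3 (mod 23), and since 12⁻¹ ≡ 2 (mod 23), s ≡ 6. Hence t ≡ 288 + 817·6 = 5190 (mod 18791).
From t ≡ 5190 (mod 18791) write t = 5190 + 18791s. Substituting into t ≡ 27 (mod 29) gives 18791s ≡ 28 (mod 29), and since 28⁻¹ ≡ 28 (mod 29), s ≡ 1. Hence t ≡ 5190 + 18791·1 = 23981 (mod 544939).
From t ≡ 23981 (mod 544939) write t = 23981 + 544939s. Substituting into t ≡ 18 (mod 25) gives 544939s ≡ 12 (mod 25), and since 14⁻¹ ≡ 9 (mod 25), s ≡ 8. Hence t ≡ 23981 + 544939·8 = 4383493 (mod 13623475).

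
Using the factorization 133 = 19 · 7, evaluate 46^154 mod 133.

11

Mod 19: 46 ≡ 8; by Fermat, exponent reduces to 154 mod 18 = 10; 8^10 ≡ 11 (mod 19).
Mod 7: 46 ≡ 4; by Fermat, exponent reduces to 154 mod 6 = 4; 4^4 ≡ 4 (mod 7).
Combine by CRT: x ≡ 11 (mod 19), x ≡ 4 (mod 7) ⇒ x ≡ 11 (mod 133).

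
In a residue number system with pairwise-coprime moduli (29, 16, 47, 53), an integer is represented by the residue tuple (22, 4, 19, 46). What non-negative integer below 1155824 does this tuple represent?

From x ≡ 22 (mod 29) write x = 22 + 29t. Substituting into x ≡ 4 (mod 16) gives 29t ≡ 14 (mod 16), and since 13⁻¹ ≡ 5 (mod 16), t ≡ 6. Hence x ≡ 22 + 29·6 = 196 (mod 464).
From x ≡ 196 (mod 464) write x = 196 + 464t. Substituting into x ≡ 19 (mod 47) gives 464t ≡ 11 (mod 47), and since 41⁻¹ ≡ 39 (mod 47), t ≡ 6. Hence x ≡ 196 + 464·6 = 2980 (mod 21808).
From x ≡ 2980 (mod 21808) write x = 2980 + 21808t. Substituting into x ≡ 46 (mod 53) gives 21808t ≡ 34 (mod 53), and since 25⁻¹ ≡ 17 (mod 53), t ≡ 48. Hence x ≡ 2980 + 21808·48 = 1049764 (mod 1155824).

1049764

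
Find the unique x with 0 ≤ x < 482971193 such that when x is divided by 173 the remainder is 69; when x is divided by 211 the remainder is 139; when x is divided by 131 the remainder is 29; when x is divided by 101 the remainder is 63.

The moduli are pairwise coprime; N = 173·211·131·101 = 482971193.
N/173 = 2791741; 2791741 ≡ 40 (mod 173); 40·13 ≡ 1, so inverse 13.
N/211 = 2288963; 2288963 ≡ 35 (mod 211); 35·205 ≡ 1, so inverse 205.
N/131 = 3686803; 3686803 ≡ 70 (mod 131); 70·73 ≡ 1, so inverse 73.
N/101 = 4781893; 4781893 ≡ 48 (mod 101); 48·40 ≡ 1, so inverse 40.
x ≡ 69·2791741·13 + 139·2288963·205 + 29·3686803·73 + 63·4781893·40 = 87583524673.
87583524673 mod 482971193 = 165738740.

165738740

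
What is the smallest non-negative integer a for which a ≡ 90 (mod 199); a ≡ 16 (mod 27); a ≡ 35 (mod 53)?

219985

Combine the congruences pairwise.
From a ≡ 90 (mod 199) write a = 90 + 199t. Substituting into a ≡ 16 (mod 27) gives 199t ≡ 7 (mod 27), and since 10⁻¹ ≡ 19 (mod 27), t ≡ 25. Hence a ≡ 90 + 199·25 = 5065 (mod 5373).
From a ≡ 5065 (mod 5373) write a = 5065 + 5373t. Substituting into a ≡ 35 (mod 53) gives 5373t ≡ 5 (mod 53), and since 20⁻¹ ≡ 8 (mod 53), t ≡ 40. Hence a ≡ 5065 + 5373·40 = 219985 (mod 284769).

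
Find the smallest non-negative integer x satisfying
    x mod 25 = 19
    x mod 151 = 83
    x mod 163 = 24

The moduli are pairwise coprime; N = 25·151·163 = 615325.
N/25 = 24613; 24613 ≡ 13 (mod 25); 13·2 ≡ 1, so inverse 2.
N/151 = 4075; 4075 ≡ 149 (mod 151); 149·75 ≡ 1, so inverse 75.
N/163 = 3775; 3775 ≡ 26 (mod 163); 26·69 ≡ 1, so inverse 69.
x ≡ 19·24613·2 + 83·4075·75 + 24·3775·69 = 32553569.
32553569 mod 615325 = 556669.

556669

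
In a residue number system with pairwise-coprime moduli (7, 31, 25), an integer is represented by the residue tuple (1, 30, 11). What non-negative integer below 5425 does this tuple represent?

1611

Combine the congruences pairwise.
From x ≡ 1 (mod 7) write x = 1 + 7t. Substituting into x ≡ 30 (mod 31) gives 7t ≡ 29 (mod 31), and since 7⁻¹ ≡ 9 (mod 31), t ≡ 13. Hence x ≡ 1 + 7·13 = 92 (mod 217).
From x ≡ 92 (mod 217) write x = 92 + 217t. Substituting into x ≡ 11 (mod 25) gives 217t ≡ 19 (mod 25), and since 17⁻¹ ≡ 3 (mod 25), t ≡ 7. Hence x ≡ 92 + 217·7 = 1611 (mod 5425).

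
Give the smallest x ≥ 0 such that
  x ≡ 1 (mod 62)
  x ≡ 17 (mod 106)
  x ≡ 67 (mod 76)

55243

gcd(62, 106) = 2 and 2 | (17 − 1), so the pair is consistent; merging gives x ≡ 2667 (mod 3286), where 3286 = lcm(62, 106).
gcd(3286, 76) = 2 and 2 | (67 − 2667), so the pair is consistent; merging gives x ≡ 55243 (mod 124868), where 124868 = lcm(3286, 76).
The solution is unique modulo lcm(62, 106, 76) = 124868.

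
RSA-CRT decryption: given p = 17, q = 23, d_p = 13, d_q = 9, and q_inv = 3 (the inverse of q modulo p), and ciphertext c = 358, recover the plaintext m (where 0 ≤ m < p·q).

256

m₁ = c^(d_p) mod p: c ≡ 1 (mod 17), and 1^13 mod 17 = 1.
m₂ = c^(d_q) mod q: c ≡ 13 (mod 23), and 13^9 mod 23 = 3.
h = q_inv·(m₁ − m₂) mod p = 3·(1 − 3) mod 17 = 11.
m = m₂ + h·q = 3 + 11·23 = 256.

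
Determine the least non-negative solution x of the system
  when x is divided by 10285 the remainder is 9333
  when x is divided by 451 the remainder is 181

235603

gcd(10285, 451) = 11 and 11 | (181 − 9333), so the pair is consistent; merging gives x ≡ 235603 (mod 421685), where 421685 = lcm(10285, 451).
The solution is unique modulo lcm(10285, 451) = 421685.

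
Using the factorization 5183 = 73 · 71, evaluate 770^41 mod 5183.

750

Mod 73: 770 ≡ 40; 40^41 ≡ 20 (mod 73).
Mod 71: 770 ≡ 60; 60^41 ≡ 40 (mod 71).
Combine by CRT: x ≡ 20 (mod 73), x ≡ 40 (mod 71) ⇒ x ≡ 750 (mod 5183).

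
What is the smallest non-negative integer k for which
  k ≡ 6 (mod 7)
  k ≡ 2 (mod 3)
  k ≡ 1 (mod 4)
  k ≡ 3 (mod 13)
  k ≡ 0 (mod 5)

The moduli are pairwise coprime; N = 7·3·4·13·5 = 5460.
N/7 = 780; 780 ≡ 3 (mod 7); 3·5 ≡ 1, so inverse 5.
N/3 = 1820; 1820 ≡ 2 (mod 3); 2·2 ≡ 1, so inverse 2.
N/4 = 1365; 1365 ≡ 1 (mod 4), inverse 1.
N/13 = 420; 420 ≡ 4 (mod 13); 4·10 ≡ 1, so inverse 10.
N/5 = 1092; 1092 ≡ 2 (mod 5); 2·3 ≡ 1, so inverse 3.
k ≡ 6·780·5 + 2·1820·2 + 1·1365·1 + 3·420·10 + 0·1092·3 = 44645.
44645 mod 5460 = 965.

965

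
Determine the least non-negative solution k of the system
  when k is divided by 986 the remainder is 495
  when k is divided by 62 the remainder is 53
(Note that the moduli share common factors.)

22187

Combine the congruences pairwise.
gcd(986, 62) = 2 and 2 | (53 − 495), so the pair is consistent; merging gives k ≡ 22187 (mod 30566), where 30566 = lcm(986, 62).
The solution is unique modulo lcm(986, 62) = 30566.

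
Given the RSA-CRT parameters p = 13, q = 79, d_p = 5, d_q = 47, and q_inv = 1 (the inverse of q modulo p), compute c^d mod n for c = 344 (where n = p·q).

m₁ = c^(d_p) mod p: c ≡ 6 (mod 13), and 6^5 mod 13 = 2.
m₂ = c^(d_q) mod q: c ≡ 28 (mod 79), and 28^47 mod 79 = 47.
h = q_inv·(m₁ − m₂) mod p = 1·(2 − 47) mod 13 = 7.
m = m₂ + h·q = 47 + 7·79 = 600.

600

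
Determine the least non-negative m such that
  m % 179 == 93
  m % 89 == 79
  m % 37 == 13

From m ≡ 93 (mod 179) write m = 93 + 179t. Substituting into m ≡ 79 (mod 89) gives 179t ≡ 75 (mod 89), and since 1⁻¹ ≡ 1 (mod 89), t ≡ 75. Hence m ≡ 93 + 179·75 = 13518 (mod 15931).
From m ≡ 13518 (mod 15931) write m = 13518 + 15931t. Substituting into m ≡ 13 (mod 37) gives 15931t ≡ 0 (mod 37), and since 21⁻¹ ≡ 30 (mod 37), t ≡ 0. Hence m ≡ 13518 + 15931·0 = 13518 (mod 589447).

13518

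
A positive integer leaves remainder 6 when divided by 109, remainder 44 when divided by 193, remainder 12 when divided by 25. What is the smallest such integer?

Combine the congruences pairwise.
From t ≡ 6 (mod 109) write t = 6 + 109s. Substituting into t ≡ 44 (mod 193) gives 109s ≡ 38 (mod 193), and since 109⁻¹ ≡ 85 (mod 193), s ≡ 142. Hence t ≡ 6 + 109·142 = 15484 (mod 21037).
From t ≡ 15484 (mod 21037) write t = 15484 + 21037s. Substituting into t ≡ 12 (mod 25) gives 21037s ≡ 3 (mod 25), and since 12⁻¹ ≡ 23 (mod 25), s ≡ 19. Hence t ≡ 15484 + 21037·19 = 415187 (mod 525925).

415187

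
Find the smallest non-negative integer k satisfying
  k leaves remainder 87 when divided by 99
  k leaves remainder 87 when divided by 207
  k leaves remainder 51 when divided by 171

27411

Combine the congruences pairwise.
gcd(99, 207) = 9 and 9 | (87 − 87), so the pair is consistent; merging gives k ≡ 87 (mod 2277), where 2277 = lcm(99, 207).
gcd(2277, 171) = 9 and 9 | (51 − 87), so the pair is consistent; merging gives k ≡ 27411 (mod 43263), where 43263 = lcm(2277, 171).
The solution is unique modulo lcm(99, 207, 171) = 43263.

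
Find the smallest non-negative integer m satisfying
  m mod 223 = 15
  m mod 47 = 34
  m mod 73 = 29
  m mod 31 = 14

The moduli are pairwise coprime; N = 223·47·73·31 = 23718503.
N/223 = 106361; 106361 ≡ 213 (mod 223); 213·156 ≡ 1, so inverse 156.
N/47 = 504649; 504649 ≡ 10 (mod 47); 10·33 ≡ 1, so inverse 33.
N/73 = 324911; 324911 ≡ 61 (mod 73); 61·6 ≡ 1, so inverse 6.
N/31 = 765113; 765113 ≡ 2 (mod 31); 2·16 ≡ 1, so inverse 16.
m ≡ 15·106361·156 + 34·504649·33 + 29·324911·6 + 14·765113·16 = 1043020744.
1043020744 mod 23718503 = 23125115.

23125115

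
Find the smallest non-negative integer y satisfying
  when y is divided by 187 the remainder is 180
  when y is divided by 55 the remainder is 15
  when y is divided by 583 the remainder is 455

17945

Combine the congruences pairwise.
gcd(187, 55) = 11 and 11 | (15 − 180), so the pair is consistent; merging gives y ≡ 180 (mod 935), where 935 = lcm(187, 55).
gcd(935, 583) = 11 and 11 | (455 − 180), so the pair is consistent; merging gives y ≡ 17945 (mod 49555), where 49555 = lcm(935, 583).
The solution is unique modulo lcm(187, 55, 583) = 49555.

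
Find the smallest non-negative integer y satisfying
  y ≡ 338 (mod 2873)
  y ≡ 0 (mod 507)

6084

Combine the congruences pairwise.
gcd(2873, 507) = 169 and 169 | (0 − 338), so the pair is consistent; merging gives y ≡ 6084 (mod 8619), where 8619 = lcm(2873, 507).
The solution is unique modulo lcm(2873, 507) = 8619.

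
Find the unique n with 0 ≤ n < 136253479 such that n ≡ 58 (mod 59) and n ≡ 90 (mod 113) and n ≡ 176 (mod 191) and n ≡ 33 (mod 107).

Combine the congruences pairwise.
From n ≡ 58 (mod 59) write n = 58 + 59t. Substituting into n ≡ 90 (mod 113) gives 59t ≡ 32 (mod 113), and since 59⁻¹ ≡ 23 (mod 113), t ≡ 58. Hence n ≡ 58 + 59·58 = 3480 (mod 6667).
From n ≡ 3480 (mod 6667) write n = 3480 + 6667t. Substituting into n ≡ 176 (mod 191) gives 6667t ≡ 134 (mod 191), and since 173⁻¹ ≡ 53 (mod 191), t ≡ 35. Hence n ≡ 3480 + 6667·35 = 236825 (mod 1273397).
From n ≡ 236825 (mod 1273397) write n = 236825 + 1273397t. Substituting into n ≡ 33 (mod 107) gives 1273397t ≡ 106 (mod 107), and since 97⁻¹ ≡ 32 (mod 107), t ≡ 75. Hence n ≡ 236825 + 1273397·75 = 95741600 (mod 136253479).

95741600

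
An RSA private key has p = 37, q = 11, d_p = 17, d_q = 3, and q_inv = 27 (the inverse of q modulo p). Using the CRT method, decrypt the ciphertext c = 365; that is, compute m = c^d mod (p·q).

m₁ = c^(d_p) mod p: c ≡ 32 (mod 37), and 32^17 mod 37 = 15.
m₂ = c^(d_q) mod q: c ≡ 2 (mod 11), and 2^3 mod 11 = 8.
h = q_inv·(m₁ − m₂) mod p = 27·(15 − 8) mod 37 = 4.
m = m₂ + h·q = 8 + 4·11 = 52.

52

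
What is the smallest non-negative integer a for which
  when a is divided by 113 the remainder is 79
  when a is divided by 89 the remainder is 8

From a ≡ 79 (mod 113) write a = 79 + 113t. Substituting into a ≡ 8 (mod 89) gives 113t ≡ 18 (mod 89), and since 24⁻¹ ≡ 26 (mod 89), t ≡ 23. Hence a ≡ 79 + 113·23 = 2678 (mod 10057).

2678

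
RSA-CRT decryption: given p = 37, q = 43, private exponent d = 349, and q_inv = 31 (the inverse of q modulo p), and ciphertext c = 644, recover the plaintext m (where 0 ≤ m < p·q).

d_p = d mod (p−1) = 349 mod 36 = 25; d_q = d mod (q−1) = 13.
m₁ = c^(d_p) mod p: c ≡ 15 (mod 37), and 15^25 mod 37 = 2.
m₂ = c^(d_q) mod q: c ≡ 42 (mod 43), and 42^13 mod 43 = 42.
h = q_inv·(m₁ − m₂) mod p = 31·(2 − 42) mod 37 = 18.
m = m₂ + h·q = 42 + 18·43 = 816.

816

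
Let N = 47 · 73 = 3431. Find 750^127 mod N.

2672

Mod 47: 750 ≡ 45; by Fermat, exponent reduces to 127 mod 46 = 35; 45^35 ≡ 40 (mod 47).
Mod 73: 750 ≡ 20; by Fermat, exponent reduces to 127 mod 72 = 55; 20^55 ≡ 44 (mod 73).
Combine by CRT: x ≡ 40 (mod 47), x ≡ 44 (mod 73) ⇒ x ≡ 2672 (mod 3431).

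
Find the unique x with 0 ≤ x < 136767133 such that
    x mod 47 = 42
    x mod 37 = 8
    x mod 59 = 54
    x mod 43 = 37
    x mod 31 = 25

From x ≡ 42 (mod 47) write x = 42 + 47t. Substituting into x ≡ 8 (mod 37) gives 47t ≡ 3 (mod 37), and since 10⁻¹ ≡ 26 (mod 37), t ≡ 4. Hence x ≡ 42 + 47·4 = 230 (mod 1739).
From x ≡ 230 (mod 1739) write x = 230 + 1739t. Substituting into x ≡ 54 (mod 59) gives 1739t ≡ 1 (mod 59), and since 28⁻¹ ≡ 19 (mod 59), t ≡ 19. Hence x ≡ 230 + 1739·19 = 33271 (mod 102601).
From x ≡ 33271 (mod 102601) write x = 33271 + 102601t. Substituting into x ≡ 37 (mod 43) gives 102601t ≡ 5 (mod 43), and since 3⁻¹ ≡ 29 (mod 43), t ≡ 16. Hence x ≡ 33271 + 102601·16 = 1674887 (mod 4411843).
From x ≡ 1674887 (mod 4411843) write x = 1674887 + 4411843t. Substituting into x ≡ 25 (mod 31) gives 4411843t ≡ 6 (mod 31), and since 16⁻¹ ≡ 2 (mod 31), t ≡ 12. Hence x ≡ 1674887 + 4411843·12 = 54617003 (mod 136767133).

54617003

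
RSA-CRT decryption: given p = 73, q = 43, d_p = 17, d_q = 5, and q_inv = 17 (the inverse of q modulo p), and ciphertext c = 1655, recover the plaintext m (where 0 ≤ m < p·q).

1165

m₁ = c^(d_p) mod p: c ≡ 49 (mod 73), and 49^17 mod 73 = 70.
m₂ = c^(d_q) mod q: c ≡ 21 (mod 43), and 21^5 mod 43 = 4.
h = q_inv·(m₁ − m₂) mod p = 17·(70 − 4) mod 73 = 27.
m = m₂ + h·q = 4 + 27·43 = 1165.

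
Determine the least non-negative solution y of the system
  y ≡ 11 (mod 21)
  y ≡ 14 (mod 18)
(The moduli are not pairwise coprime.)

32

gcd(21, 18) = 3 and 3 | (14 − 11), so the pair is consistent; merging gives y ≡ 32 (mod 126), where 126 = lcm(21, 18).
The solution is unique modulo lcm(21, 18) = 126.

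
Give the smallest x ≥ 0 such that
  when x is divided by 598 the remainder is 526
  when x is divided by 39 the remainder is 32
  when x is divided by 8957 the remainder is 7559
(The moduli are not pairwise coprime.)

733076

gcd(598, 39) = 13 and 13 | (32 − 526), so the pair is consistent; merging gives x ≡ 1124 (mod 1794), where 1794 = lcm(598, 39).
gcd(1794, 8957) = 13 and 13 | (7559 − 1124), so the pair is consistent; merging gives x ≡ 733076 (mod 1236066), where 1236066 = lcm(1794, 8957).
The solution is unique modulo lcm(598, 39, 8957) = 1236066.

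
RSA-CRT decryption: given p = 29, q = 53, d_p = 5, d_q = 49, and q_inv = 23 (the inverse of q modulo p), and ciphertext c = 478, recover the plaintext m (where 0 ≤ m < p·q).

425

m₁ = c^(d_p) mod p: c ≡ 14 (mod 29), and 14^5 mod 29 = 19.
m₂ = c^(d_q) mod q: c ≡ 1 (mod 53), and 1^49 mod 53 = 1.
h = q_inv·(m₁ − m₂) mod p = 23·(19 − 1) mod 29 = 8.
m = m₂ + h·q = 1 + 8·53 = 425.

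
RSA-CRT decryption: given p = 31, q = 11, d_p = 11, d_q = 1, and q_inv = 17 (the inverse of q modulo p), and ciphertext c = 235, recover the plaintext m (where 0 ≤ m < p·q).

m₁ = c^(d_p) mod p: c ≡ 18 (mod 31), and 18^11 mod 31 = 28.
m₂ = c^(d_q) mod q: c ≡ 4 (mod 11), and 4^1 mod 11 = 4.
h = q_inv·(m₁ − m₂) mod p = 17·(28 − 4) mod 31 = 5.
m = m₂ + h·q = 4 + 5·11 = 59.

59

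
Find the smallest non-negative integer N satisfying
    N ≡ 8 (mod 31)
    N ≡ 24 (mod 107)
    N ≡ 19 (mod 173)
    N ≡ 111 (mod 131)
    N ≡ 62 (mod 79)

From N ≡ 8 (mod 31) write N = 8 + 31t. Substituting into N ≡ 24 (mod 107) gives 31t ≡ 16 (mod 107), and since 31⁻¹ ≡ 38 (mod 107), t ≡ 73. Hence N ≡ 8 + 31·73 = 2271 (mod 3317).
From N ≡ 2271 (mod 3317) write N = 2271 + 3317t. Substituting into N ≡ 19 (mod 173) gives 3317t ≡ 170 (mod 173), and since 30⁻¹ ≡ 75 (mod 173), t ≡ 121. Hence N ≡ 2271 + 3317·121 = 403628 (mod 573841).
From N ≡ 403628 (mod 573841) write N = 403628 + 573841t. Substituting into N ≡ 111 (mod 131) gives 573841t ≡ 94 (mod 131), and since 61⁻¹ ≡ 58 (mod 131), t ≡ 81. Hence N ≡ 403628 + 573841·81 = 46884749 (mod 75173171).
From N ≡ 46884749 (mod 75173171) write N = 46884749 + 75173171t. Substituting into N ≡ 62 (mod 79) gives 75173171t ≡ 75 (mod 79), and since 10⁻¹ ≡ 8 (mod 79), t ≡ 47. Hence N ≡ 46884749 + 75173171·47 = 3580023786 (mod 5938680509).

3580023786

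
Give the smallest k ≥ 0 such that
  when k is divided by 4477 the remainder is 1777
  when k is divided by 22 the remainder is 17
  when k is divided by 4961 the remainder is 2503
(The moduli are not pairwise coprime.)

Combine the congruences pairwise.
gcd(4477, 22) = 11 and 11 | (17 − 1777), so the pair is consistent; merging gives k ≡ 1777 (mod 8954), where 8954 = lcm(4477, 22).
gcd(8954, 4961) = 121 and 121 | (2503 − 1777), so the pair is consistent; merging gives k ≡ 270397 (mod 367114), where 367114 = lcm(8954, 4961).
The solution is unique modulo lcm(4477, 22, 4961) = 367114.

270397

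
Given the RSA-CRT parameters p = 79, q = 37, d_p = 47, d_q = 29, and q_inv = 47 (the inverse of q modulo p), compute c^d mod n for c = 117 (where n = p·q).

2707

m₁ = c^(d_p) mod p: c ≡ 38 (mod 79), and 38^47 mod 79 = 21.
m₂ = c^(d_q) mod q: c ≡ 6 (mod 37), and 6^29 mod 37 = 6.
h = q_inv·(m₁ − m₂) mod p = 47·(21 − 6) mod 79 = 73.
m = m₂ + h·q = 6 + 73·37 = 2707.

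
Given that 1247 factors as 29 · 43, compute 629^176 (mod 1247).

919

Mod 29: 629 ≡ 20; by Fermat, exponent reduces to 176 mod 28 = 8; 20^8 ≡ 20 (mod 29).
Mod 43: 629 ≡ 27; by Fermat, exponent reduces to 176 mod 42 = 8; 27^8 ≡ 16 (mod 43).
Combine by CRT: x ≡ 20 (mod 29), x ≡ 16 (mod 43) ⇒ x ≡ 919 (mod 1247).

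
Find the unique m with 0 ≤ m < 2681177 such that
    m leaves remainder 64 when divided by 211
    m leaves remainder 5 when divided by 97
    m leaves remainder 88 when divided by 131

The moduli are pairwise coprime; N = 211·97·131 = 2681177.
N/211 = 12707; 12707 ≡ 47 (mod 211); 47·9 ≡ 1, so inverse 9.
N/97 = 27641; 27641 ≡ 93 (mod 97); 93·24 ≡ 1, so inverse 24.
N/131 = 20467; 20467 ≡ 31 (mod 131); 31·93 ≡ 1, so inverse 93.
m ≡ 64·12707·9 + 5·27641·24 + 88·20467·93 = 178138080.
178138080 mod 2681177 = 1180398.

1180398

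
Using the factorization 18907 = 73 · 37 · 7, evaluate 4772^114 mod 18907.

Mod 73: 4772 ≡ 27; by Fermat, exponent reduces to 114 mod 72 = 42; 27^42 ≡ 72 (mod 73).
Mod 37: 4772 ≡ 36; by Fermat, exponent reduces to 114 mod 36 = 6; 36^6 ≡ 1 (mod 37).
Mod 7: 4772 ≡ 5; since 6 | 114, by Fermat 5^114 ≡ 1 (mod 7).
Combine by CRT: x ≡ 72 (mod 73), x ≡ 1 (mod 37), x ≡ 1 (mod 7) ⇒ x ≡ 16059 (mod 18907).

16059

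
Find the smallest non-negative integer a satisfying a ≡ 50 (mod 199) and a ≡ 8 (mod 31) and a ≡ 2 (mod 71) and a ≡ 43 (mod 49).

11947811

From a ≡ 50 (mod 199) write a = 50 + 199t. Substituting into a ≡ 8 (mod 31) gives 199t ≡ 20 (mod 31), and since 13⁻¹ ≡ 12 (mod 31), t ≡ 23. Hence a ≡ 50 + 199·23 = 4627 (mod 6169).
From a ≡ 4627 (mod 6169) write a = 4627 + 6169t. Substituting into a ≡ 2 (mod 71) gives 6169t ≡ 61 (mod 71), and since 63⁻¹ ≡ 62 (mod 71), t ≡ 19. Hence a ≡ 4627 + 6169·19 = 121838 (mod 437999).
From a ≡ 121838 (mod 437999) write a = 121838 + 437999t. Substituting into a ≡ 43 (mod 49) gives 437999t ≡ 19 (mod 49), and since 37⁻¹ ≡ 4 (mod 49), t ≡ 27. Hence a ≡ 121838 + 437999·27 = 11947811 (mod 21461951).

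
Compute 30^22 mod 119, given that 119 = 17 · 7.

Mod 17: 30 ≡ 13; by Fermat, exponent reduces to 22 mod 16 = 6; 13^6 ≡ 16 (mod 17).
Mod 7: 30 ≡ 2; by Fermat, exponent reduces to 22 mod 6 = 4; 2^4 ≡ 2 (mod 7).
Combine by CRT: x ≡ 16 (mod 17), x ≡ 2 (mod 7) ⇒ x ≡ 16 (mod 119).

16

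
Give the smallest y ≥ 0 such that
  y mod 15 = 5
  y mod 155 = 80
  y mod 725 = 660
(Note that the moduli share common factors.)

40535

gcd(15, 155) = 5 and 5 | (80 − 5), so the pair is consistent; merging gives y ≡ 80 (mod 465), where 465 = lcm(15, 155).
gcd(465, 725) = 5 and 5 | (660 − 80), so the pair is consistent; merging gives y ≡ 40535 (mod 67425), where 67425 = lcm(465, 725).
The solution is unique modulo lcm(15, 155, 725) = 67425.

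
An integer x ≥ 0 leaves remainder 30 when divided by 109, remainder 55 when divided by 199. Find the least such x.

Combine the congruences pairwise.
From x ≡ 30 (mod 109) write x = 30 + 109t. Substituting into x ≡ 55 (mod 199) gives 109t ≡ 25 (mod 199), and since 109⁻¹ ≡ 42 (mod 199), t ≡ 55. Hence x ≡ 30 + 109·55 = 6025 (mod 21691).

6025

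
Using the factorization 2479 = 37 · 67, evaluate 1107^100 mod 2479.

Mod 37: 1107 ≡ 34; by Fermat, exponent reduces to 100 mod 36 = 28; 34^28 ≡ 34 (mod 37).
Mod 67: 1107 ≡ 35; by Fermat, exponent reduces to 100 mod 66 = 34; 35^34 ≡ 35 (mod 67).
Combine by CRT: x ≡ 34 (mod 37), x ≡ 35 (mod 67) ⇒ x ≡ 1107 (mod 2479).

1107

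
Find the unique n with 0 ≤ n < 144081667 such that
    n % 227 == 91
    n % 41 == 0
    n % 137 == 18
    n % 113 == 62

37059203

From n ≡ 91 (mod 227) write n = 91 + 227t. Substituting into n ≡ 0 (mod 41) gives 227t ≡ 32 (mod 41), and since 22⁻¹ ≡ 28 (mod 41), t ≡ 35. Hence n ≡ 91 + 227·35 = 8036 (mod 9307).
From n ≡ 8036 (mod 9307) write n = 8036 + 9307t. Substituting into n ≡ 18 (mod 137) gives 9307t ≡ 65 (mod 137), and since 128⁻¹ ≡ 76 (mod 137), t ≡ 8. Hence n ≡ 8036 + 9307·8 = 82492 (mod 1275059).
From n ≡ 82492 (mod 1275059) write n = 82492 + 1275059t. Substituting into n ≡ 62 (mod 113) gives 1275059t ≡ 60 (mod 113), and since 80⁻¹ ≡ 89 (mod 113), t ≡ 29. Hence n ≡ 82492 + 1275059·29 = 37059203 (mod 144081667).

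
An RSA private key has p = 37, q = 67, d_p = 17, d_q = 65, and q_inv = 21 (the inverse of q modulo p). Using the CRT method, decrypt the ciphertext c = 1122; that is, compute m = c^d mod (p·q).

m₁ = c^(d_p) mod p: c ≡ 12 (mod 37), and 12^17 mod 37 = 34.
m₂ = c^(d_q) mod q: c ≡ 50 (mod 67), and 50^65 mod 67 = 63.
h = q_inv·(m₁ − m₂) mod p = 21·(34 − 63) mod 37 = 20.
m = m₂ + h·q = 63 + 20·67 = 1403.

1403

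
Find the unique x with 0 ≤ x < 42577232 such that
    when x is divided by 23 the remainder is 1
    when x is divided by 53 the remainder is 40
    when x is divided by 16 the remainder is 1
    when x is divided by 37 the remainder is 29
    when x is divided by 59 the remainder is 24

The moduli are pairwise coprime; N = 23·53·16·37·59 = 42577232.
N/23 = 1851184; 1851184 ≡ 6 (mod 23); 6·4 ≡ 1, so inverse 4.
N/53 = 803344; 803344 ≡ 23 (mod 53); 23·30 ≡ 1, so inverse 30.
N/16 = 2661077; 2661077 ≡ 5 (mod 16); 5·13 ≡ 1, so inverse 13.
N/37 = 1150736; 1150736 ≡ 36 (mod 37); 36·36 ≡ 1, so inverse 36.
N/59 = 721648; 721648 ≡ 19 (mod 59); 19·28 ≡ 1, so inverse 28.
x ≡ 1·1851184·4 + 40·803344·30 + 1·2661077·13 + 29·1150736·36 + 24·721648·28 = 2692327377.
2692327377 mod 42577232 = 9961761.

9961761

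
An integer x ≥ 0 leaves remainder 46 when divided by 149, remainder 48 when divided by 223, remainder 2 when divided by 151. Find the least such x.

565799

The moduli are pairwise coprime; N = 149·223·151 = 5017277.
N/149 = 33673; 33673 ≡ 148 (mod 149); 148·148 ≡ 1, so inverse 148.
N/223 = 22499; 22499 ≡ 199 (mod 223); 199·65 ≡ 1, so inverse 65.
N/151 = 33227; 33227 ≡ 7 (mod 151); 7·108 ≡ 1, so inverse 108.
x ≡ 46·33673·148 + 48·22499·65 + 2·33227·108 = 306619696.
306619696 mod 5017277 = 565799.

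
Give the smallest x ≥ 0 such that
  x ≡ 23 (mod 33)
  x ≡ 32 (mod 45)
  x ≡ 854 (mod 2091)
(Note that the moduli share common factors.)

80312

Combine the congruences pairwise.
gcd(33, 45) = 3 and 3 | (32 − 23), so the pair is consistent; merging gives x ≡ 122 (mod 495), where 495 = lcm(33, 45).
gcd(495, 2091) = 3 and 3 | (854 − 122), so the pair is consistent; merging gives x ≡ 80312 (mod 345015), where 345015 = lcm(495, 2091).
The solution is unique modulo lcm(33, 45, 2091) = 345015.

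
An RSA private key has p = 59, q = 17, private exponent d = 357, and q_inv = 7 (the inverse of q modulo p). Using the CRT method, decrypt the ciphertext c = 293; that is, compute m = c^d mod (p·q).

786

d_p = d mod (p−1) = 357 mod 58 = 9; d_q = d mod (q−1) = 5.
m₁ = c^(d_p) mod p: c ≡ 57 (mod 59), and 57^9 mod 59 = 19.
m₂ = c^(d_q) mod q: c ≡ 4 (mod 17), and 4^5 mod 17 = 4.
h = q_inv·(m₁ − m₂) mod p = 7·(19 − 4) mod 59 = 46.
m = m₂ + h·q = 4 + 46·17 = 786.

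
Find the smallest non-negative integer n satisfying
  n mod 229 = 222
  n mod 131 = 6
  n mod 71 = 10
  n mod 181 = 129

The moduli are pairwise coprime; M = 229·131·71·181 = 385517149.
M/229 = 1683481; 1683481 ≡ 102 (mod 229); 102·119 ≡ 1, so inverse 119.
M/131 = 2942879; 2942879 ≡ 95 (mod 131); 95·40 ≡ 1, so inverse 40.
M/71 = 5429819; 5429819 ≡ 23 (mod 71); 23·34 ≡ 1, so inverse 34.
M/181 = 2129929; 2129929 ≡ 102 (mod 181); 102·126 ≡ 1, so inverse 126.
n ≡ 222·1683481·119 + 6·2942879·40 + 10·5429819·34 + 129·2129929·126 = 81646496444.
81646496444 mod 385517149 = 302378005.

302378005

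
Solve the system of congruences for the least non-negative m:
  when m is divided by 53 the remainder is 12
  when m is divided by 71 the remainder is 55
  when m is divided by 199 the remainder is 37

The moduli are pairwise coprime; N = 53·71·199 = 748837.
N/53 = 14129; 14129 ≡ 31 (mod 53); 31·12 ≡ 1, so inverse 12.
N/71 = 10547; 10547 ≡ 39 (mod 71); 39·51 ≡ 1, so inverse 51.
N/199 = 3763; 3763 ≡ 181 (mod 199); 181·11 ≡ 1, so inverse 11.
m ≡ 12·14129·12 + 55·10547·51 + 37·3763·11 = 33150452.
33150452 mod 748837 = 201624.

201624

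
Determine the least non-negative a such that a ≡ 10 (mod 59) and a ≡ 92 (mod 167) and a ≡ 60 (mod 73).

The moduli are pairwise coprime; N = 59·167·73 = 719269.
N/59 = 12191; 12191 ≡ 37 (mod 59); 37·8 ≡ 1, so inverse 8.
N/167 = 4307; 4307 ≡ 132 (mod 167); 132·62 ≡ 1, so inverse 62.
N/73 = 9853; 9853 ≡ 71 (mod 73); 71·36 ≡ 1, so inverse 36.
a ≡ 10·12191·8 + 92·4307·62 + 60·9853·36 = 46824888.
46824888 mod 719269 = 72403.

72403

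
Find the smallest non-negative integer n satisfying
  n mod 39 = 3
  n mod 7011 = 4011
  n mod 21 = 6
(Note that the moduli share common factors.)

gcd(39, 7011) = 3 and 3 | (4011 − 3), so the pair is consistent; merging gives n ≡ 88143 (mod 91143), where 91143 = lcm(39, 7011).
gcd(91143, 21) = 3 and 3 | (6 − 88143), so the pair is consistent; merging gives n ≡ 88143 (mod 638001), where 638001 = lcm(91143, 21).
The solution is unique modulo lcm(39, 7011, 21) = 638001.

88143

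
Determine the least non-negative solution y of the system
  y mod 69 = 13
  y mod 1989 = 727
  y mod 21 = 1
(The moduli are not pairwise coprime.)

gcd(69, 1989) = 3 and 3 | (727 − 13), so the pair is consistent; merging gives y ≡ 4705 (mod 45747), where 45747 = lcm(69, 1989).
gcd(45747, 21) = 3 and 3 | (1 − 4705), so the pair is consistent; merging gives y ≡ 4705 (mod 320229), where 320229 = lcm(45747, 21).
The solution is unique modulo lcm(69, 1989, 21) = 320229.

4705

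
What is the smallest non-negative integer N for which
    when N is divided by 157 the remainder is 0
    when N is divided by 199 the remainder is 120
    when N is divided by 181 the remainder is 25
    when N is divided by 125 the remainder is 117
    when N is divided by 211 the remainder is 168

49965313742

Combine the congruences pairwise.
From N ≡ 0 (mod 157) write N = 0 + 157t. Substituting into N ≡ 120 (mod 199) gives 157t ≡ 120 (mod 199), and since 157⁻¹ ≡ 90 (mod 199), t ≡ 54. Hence N ≡ 0 + 157·54 = 8478 (mod 31243).
From N ≡ 8478 (mod 31243) write N = 8478 + 31243t. Substituting into N ≡ 25 (mod 181) gives 31243t ≡ 54 (mod 181), and since 111⁻¹ ≡ 106 (mod 181), t ≡ 113. Hence N ≡ 8478 + 31243·113 = 3538937 (mod 5654983).
From N ≡ 3538937 (mod 5654983) write N = 3538937 + 5654983t. Substituting into N ≡ 117 (mod 125) gives 5654983t ≡ 55 (mod 125), and since 108⁻¹ ≡ 22 (mod 125), t ≡ 85. Hence N ≡ 3538937 + 5654983·85 = 484212492 (mod 706872875).
From N ≡ 484212492 (mod 706872875) write N = 484212492 + 706872875t. Substituting into N ≡ 168 (mod 211) gives 706872875t ≡ 182 (mod 211), and since 87⁻¹ ≡ 114 (mod 211), t ≡ 70. Hence N ≡ 484212492 + 706872875·70 = 49965313742 (mod 149150176625).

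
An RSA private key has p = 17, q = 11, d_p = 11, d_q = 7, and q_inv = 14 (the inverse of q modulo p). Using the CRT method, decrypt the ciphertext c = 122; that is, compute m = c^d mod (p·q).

m₁ = c^(d_p) mod p: c ≡ 3 (mod 17), and 3^11 mod 17 = 7.
m₂ = c^(d_q) mod q: c ≡ 1 (mod 11), and 1^7 mod 11 = 1.
h = q_inv·(m₁ − m₂) mod p = 14·(7 − 1) mod 17 = 16.
m = m₂ + h·q = 1 + 16·11 = 177.

177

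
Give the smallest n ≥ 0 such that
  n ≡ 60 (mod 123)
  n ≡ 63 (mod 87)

gcd(123, 87) = 3 and 3 | (63 − 60), so the pair is consistent; merging gives n ≡ 2151 (mod 3567), where 3567 = lcm(123, 87).
The solution is unique modulo lcm(123, 87) = 3567.

2151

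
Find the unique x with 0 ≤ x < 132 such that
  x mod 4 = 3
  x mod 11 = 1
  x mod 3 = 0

From x ≡ 3 (mod 4) write x = 3 + 4t. Substituting into x ≡ 1 (mod 11) gives 4t ≡ 9 (mod 11), and since 4⁻¹ ≡ 3 (mod 11), t ≡ 5. Hence x ≡ 3 + 4·5 = 23 (mod 44).
From x ≡ 23 (mod 44) write x = 23 + 44t. Substituting into x ≡ 0 (mod 3) gives 44t ≡ 1 (mod 3), and since 2⁻¹ ≡ 2 (mod 3), t ≡ 2. Hence x ≡ 23 + 44·2 = 111 (mod 132).

111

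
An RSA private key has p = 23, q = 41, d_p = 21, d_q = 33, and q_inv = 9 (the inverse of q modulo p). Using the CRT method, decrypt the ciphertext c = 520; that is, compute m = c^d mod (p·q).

626

m₁ = c^(d_p) mod p: c ≡ 14 (mod 23), and 14^21 mod 23 = 5.
m₂ = c^(d_q) mod q: c ≡ 28 (mod 41), and 28^33 mod 41 = 11.
h = q_inv·(m₁ − m₂) mod p = 9·(5 − 11) mod 23 = 15.
m = m₂ + h·q = 11 + 15·41 = 626.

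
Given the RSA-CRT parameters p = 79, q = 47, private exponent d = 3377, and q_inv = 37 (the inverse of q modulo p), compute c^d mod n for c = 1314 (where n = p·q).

279

d_p = d mod (p−1) = 3377 mod 78 = 23; d_q = d mod (q−1) = 19.
m₁ = c^(d_p) mod p: c ≡ 50 (mod 79), and 50^23 mod 79 = 42.
m₂ = c^(d_q) mod q: c ≡ 45 (mod 47), and 45^19 mod 47 = 44.
h = q_inv·(m₁ − m₂) mod p = 37·(42 − 44) mod 79 = 5.
m = m₂ + h·q = 44 + 5·47 = 279.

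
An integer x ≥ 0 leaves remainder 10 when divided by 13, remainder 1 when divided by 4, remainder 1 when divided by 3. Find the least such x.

49

The moduli are pairwise coprime; N = 13·4·3 = 156.
N/13 = 12; 12 ≡ 12 (mod 13); 12·12 ≡ 1, so inverse 12.
N/4 = 39; 39 ≡ 3 (mod 4); 3·3 ≡ 1, so inverse 3.
N/3 = 52; 52 ≡ 1 (mod 3), inverse 1.
x ≡ 10·12·12 + 1·39·3 + 1·52·1 = 1609.
1609 mod 156 = 49.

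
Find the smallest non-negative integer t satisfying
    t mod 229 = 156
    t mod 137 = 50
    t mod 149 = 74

From t ≡ 156 (mod 229) write t = 156 + 229s. Substituting into t ≡ 50 (mod 137) gives 229s ≡ 31 (mod 137), and since 92⁻¹ ≡ 70 (mod 137), s ≡ 115. Hence t ≡ 156 + 229·115 = 26491 (mod 31373).
From t ≡ 26491 (mod 31373) write t = 26491 + 31373s. Substituting into t ≡ 74 (mod 149) gives 31373s ≡ 105 (mod 149), and since 83⁻¹ ≡ 79 (mod 149), s ≡ 100. Hence t ≡ 26491 + 31373·100 = 3163791 (mod 4674577).

3163791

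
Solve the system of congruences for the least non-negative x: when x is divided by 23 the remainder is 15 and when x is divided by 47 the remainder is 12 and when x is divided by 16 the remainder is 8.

From x ≡ 15 (mod 23) write x = 15 + 23t. Substituting into x ≡ 12 (mod 47) gives 23t ≡ 44 (mod 47), and since 23⁻¹ ≡ 45 (mod 47), t ≡ 6. Hence x ≡ 15 + 23·6 = 153 (mod 1081).
From x ≡ 153 (mod 1081) write x = 153 + 1081t. Substituting into x ≡ 8 (mod 16) gives 1081t ≡ 15 (mod 16), and since 9⁻¹ ≡ 9 (mod 16), t ≡ 7. Hence x ≡ 153 + 1081·7 = 7720 (mod 17296).

7720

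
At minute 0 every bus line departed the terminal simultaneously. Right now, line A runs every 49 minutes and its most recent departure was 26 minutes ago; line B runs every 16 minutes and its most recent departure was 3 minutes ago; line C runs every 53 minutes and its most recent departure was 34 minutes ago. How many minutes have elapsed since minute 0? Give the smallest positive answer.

38883

The moduli are pairwise coprime; N = 49·16·53 = 41552.
N/49 = 848; 848 ≡ 15 (mod 49); 15·36 ≡ 1, so inverse 36.
N/16 = 2597; 2597 ≡ 5 (mod 16); 5·13 ≡ 1, so inverse 13.
N/53 = 784; 784 ≡ 42 (mod 53); 42·24 ≡ 1, so inverse 24.
t ≡ 26·848·36 + 3·2597·13 + 34·784·24 = 1534755.
1534755 mod 41552 = 38883.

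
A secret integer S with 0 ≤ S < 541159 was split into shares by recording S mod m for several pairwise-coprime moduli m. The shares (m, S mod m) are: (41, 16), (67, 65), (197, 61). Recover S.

52660

The moduli are pairwise coprime; N = 41·67·197 = 541159.
N/41 = 13199; 13199 ≡ 38 (mod 41); 38·27 ≡ 1, so inverse 27.
N/67 = 8077; 8077 ≡ 37 (mod 67); 37·29 ≡ 1, so inverse 29.
N/197 = 2747; 2747 ≡ 186 (mod 197); 186·179 ≡ 1, so inverse 179.
S ≡ 16·13199·27 + 65·8077·29 + 61·2747·179 = 50921606.
50921606 mod 541159 = 52660.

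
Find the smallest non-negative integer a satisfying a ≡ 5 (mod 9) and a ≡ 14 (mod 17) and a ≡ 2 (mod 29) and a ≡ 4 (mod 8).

24188

The moduli are pairwise coprime; N = 9·17·29·8 = 35496.
N/9 = 3944; 3944 ≡ 2 (mod 9); 2·5 ≡ 1, so inverse 5.
N/17 = 2088; 2088 ≡ 14 (mod 17); 14·11 ≡ 1, so inverse 11.
N/29 = 1224; 1224 ≡ 6 (mod 29); 6·5 ≡ 1, so inverse 5.
N/8 = 4437; 4437 ≡ 5 (mod 8); 5·5 ≡ 1, so inverse 5.
a ≡ 5·3944·5 + 14·2088·11 + 2·1224·5 + 4·4437·5 = 521132.
521132 mod 35496 = 24188.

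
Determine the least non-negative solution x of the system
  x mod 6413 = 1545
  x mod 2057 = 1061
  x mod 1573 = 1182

gcd(6413, 2057) = 121 and 121 | (1061 − 1545), so the pair is consistent; merging gives x ≡ 97740 (mod 109021), where 109021 = lcm(6413, 2057).
gcd(109021, 1573) = 121 and 121 | (1182 − 97740), so the pair is consistent; merging gives x ≡ 315782 (mod 1417273), where 1417273 = lcm(109021, 1573).
The solution is unique modulo lcm(6413, 2057, 1573) = 1417273.

315782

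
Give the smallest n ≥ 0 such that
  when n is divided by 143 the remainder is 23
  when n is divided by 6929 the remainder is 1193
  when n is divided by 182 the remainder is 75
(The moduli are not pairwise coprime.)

181347

gcd(143, 6929) = 13 and 13 | (1193 − 23), so the pair is consistent; merging gives n ≡ 28909 (mod 76219), where 76219 = lcm(143, 6929).
gcd(76219, 182) = 13 and 13 | (75 − 28909), so the pair is consistent; merging gives n ≡ 181347 (mod 1067066), where 1067066 = lcm(76219, 182).
The solution is unique modulo lcm(143, 6929, 182) = 1067066.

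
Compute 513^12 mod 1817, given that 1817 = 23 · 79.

1626

Mod 23: 513 ≡ 7; 7^12 ≡ 16 (mod 23).
Mod 79: 513 ≡ 39; 39^12 ≡ 46 (mod 79).
Combine by CRT: x ≡ 16 (mod 23), x ≡ 46 (mod 79) ⇒ x ≡ 1626 (mod 1817).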